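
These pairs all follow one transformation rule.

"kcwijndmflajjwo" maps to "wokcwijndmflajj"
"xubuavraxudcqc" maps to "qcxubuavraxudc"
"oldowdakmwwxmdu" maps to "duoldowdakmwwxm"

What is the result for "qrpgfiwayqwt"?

wtqrpgfiwayq

Looking at the pairs, the operation is to move the last 2 characters to the front (rotate right by 2).
So "qrpgfiwayqwt" becomes "wtqrpgfiwayq".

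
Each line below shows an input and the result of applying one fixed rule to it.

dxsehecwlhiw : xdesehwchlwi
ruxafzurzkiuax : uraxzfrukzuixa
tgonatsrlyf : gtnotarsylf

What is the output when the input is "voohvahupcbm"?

Rule — swap each adjacent pair of characters (1↔2, 3↔4, ...).
On "voohvahupcbm" that produces "ovhoavuhcpmb".

ovhoavuhcpmb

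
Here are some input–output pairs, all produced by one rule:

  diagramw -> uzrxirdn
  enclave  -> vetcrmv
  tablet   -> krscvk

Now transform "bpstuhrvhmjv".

sgjklyimydam

Each output is the input with this applied: shift every letter 9 places backward in the alphabet (wrapping around).
For "bpstuhrvhmjv" the result is "sgjklyimydam".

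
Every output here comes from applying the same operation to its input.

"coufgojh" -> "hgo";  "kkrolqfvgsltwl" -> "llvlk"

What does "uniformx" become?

xon

In each case the input is transformed by: keep one character in every 3, starting at position 2 (positions 2nd, 5th, 8th, ...), then reverse the string.
Starting from "uniformx": after the first operation, "nox"; after the second, "xon".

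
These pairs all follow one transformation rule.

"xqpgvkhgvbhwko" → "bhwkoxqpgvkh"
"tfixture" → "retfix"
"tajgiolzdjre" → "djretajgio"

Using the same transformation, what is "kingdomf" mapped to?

The rule is to swap the front and back halves of the string, then delete the first 2 characters.
Applying that to "kingdomf" gives "mfking".

mfking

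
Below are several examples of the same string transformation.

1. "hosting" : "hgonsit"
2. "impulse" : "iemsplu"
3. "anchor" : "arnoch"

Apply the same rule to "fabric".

Rule — take characters alternately from the front and the back (1st, last, 2nd, 2nd-last, ...).
Doing the same to "fabric": "fcaibr".

fcaibr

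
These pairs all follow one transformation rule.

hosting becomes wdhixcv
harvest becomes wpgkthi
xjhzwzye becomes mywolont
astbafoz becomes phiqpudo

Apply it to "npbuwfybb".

ceqjlunqq

What's happening: shift every letter 11 places backward in the alphabet (wrapping around).
Doing the same to "npbuwfybb": "ceqjlunqq".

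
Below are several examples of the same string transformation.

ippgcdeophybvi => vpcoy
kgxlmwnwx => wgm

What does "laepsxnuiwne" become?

nasu

What's happening: move the last 2 characters to the front (rotate right by 2), then keep one character in every 3, starting at position 1 (positions 1st, 4th, 7th, ...).
Starting from "laepsxnuiwne": after the first operation, "nelaepsxnuiw"; after the second, "nasu".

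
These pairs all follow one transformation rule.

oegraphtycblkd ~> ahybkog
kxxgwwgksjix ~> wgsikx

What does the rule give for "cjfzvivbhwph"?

vvhpcf

Rule — keep every other character starting from the first (positions 1st, 3rd, 5th, ...), then move the first 2 characters to the end (rotate left by 2).
On "cjfzvivbhwph": the first step gives "cfvvhp", and the second then gives "vvhpcf".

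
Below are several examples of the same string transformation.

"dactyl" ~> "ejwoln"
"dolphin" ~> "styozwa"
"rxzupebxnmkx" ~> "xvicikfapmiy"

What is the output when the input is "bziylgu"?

What's happening: move the last 3 characters to the front (rotate right by 3), then shift every letter 11 places forward in the alphabet (wrapping around).
Working it through for "bziylgu": intermediate "lgubziy", final "wrfmktj".

wrfmktj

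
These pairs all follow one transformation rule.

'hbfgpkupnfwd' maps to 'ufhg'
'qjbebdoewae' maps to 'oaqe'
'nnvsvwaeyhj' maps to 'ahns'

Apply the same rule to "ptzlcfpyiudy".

The transformation: keep one character in every 3, starting at position 1 (positions 1st, 4th, 7th, ...), then swap the front and back halves of the string.
On "ptzlcfpyiudy": the first step gives "plpu", and the second then gives "pupl".

pupl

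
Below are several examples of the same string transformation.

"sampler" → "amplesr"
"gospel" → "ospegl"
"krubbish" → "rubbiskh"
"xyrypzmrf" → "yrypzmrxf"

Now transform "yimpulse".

impulsye

The transformation: swap the first and last characters, then move the first character to the end.
"yimpulse" → "eimpulsy" → "impulsye".
(Check on "krubbish": → "hrubbisk" → "rubbiskh" ✓)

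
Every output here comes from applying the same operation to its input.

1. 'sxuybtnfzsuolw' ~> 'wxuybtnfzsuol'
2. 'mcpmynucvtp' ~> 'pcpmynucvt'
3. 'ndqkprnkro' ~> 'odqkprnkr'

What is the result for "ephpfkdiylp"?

pphpfkdiyl

The rule is to delete the first character, then move the last character to the front.
On "ephpfkdiylp": the first step gives "phpfkdiylp", and the second then gives "pphpfkdiyl".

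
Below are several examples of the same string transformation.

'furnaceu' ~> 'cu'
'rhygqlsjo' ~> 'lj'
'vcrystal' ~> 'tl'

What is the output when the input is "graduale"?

The rule is to keep every other character starting from the second (positions 2nd, 4th, 6th, ...), then delete the first 2 characters.
Starting from "graduale": after the first operation, "rdae"; after the second, "ae".
(Check on "rhygqlsjo": → "hglj" → "lj" ✓)

ae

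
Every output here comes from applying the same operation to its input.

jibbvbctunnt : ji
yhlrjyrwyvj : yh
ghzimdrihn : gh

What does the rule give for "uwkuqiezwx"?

uw

What's happening: keep only the first 2 characters.
"uwkuqiezwx" → "uw".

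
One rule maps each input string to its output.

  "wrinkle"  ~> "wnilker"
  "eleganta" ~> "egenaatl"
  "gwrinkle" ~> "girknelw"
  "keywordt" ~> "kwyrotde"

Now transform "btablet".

The rule is to swap each adjacent pair of characters (1↔2, 3↔4, ...), then move the first character to the end.
On "btablet": the first step gives "tbbaelt", and the second then gives "bbaeltt".

bbaeltt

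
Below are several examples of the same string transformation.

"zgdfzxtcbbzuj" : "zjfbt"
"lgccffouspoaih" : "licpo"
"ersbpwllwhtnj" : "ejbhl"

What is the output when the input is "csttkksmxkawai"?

The pattern: keep one character in every 3, starting at position 1 (positions 1st, 4th, 7th, ...), then take characters alternately from the front and the back (1st, last, 2nd, 2nd-last, ...).
Starting from "csttkksmxkawai": after the first operation, "ctska"; after the second, "catks".
(Check on "zgdfzxtcbbzuj": → "zftbj" → "zjfbt" ✓)

catks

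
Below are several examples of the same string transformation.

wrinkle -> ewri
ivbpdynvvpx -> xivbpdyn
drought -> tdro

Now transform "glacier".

The pattern: move the last character to the front, then delete the last 3 characters.
For "glacier", step one produces "rglacie"; step two turns that into "rgla".

rgla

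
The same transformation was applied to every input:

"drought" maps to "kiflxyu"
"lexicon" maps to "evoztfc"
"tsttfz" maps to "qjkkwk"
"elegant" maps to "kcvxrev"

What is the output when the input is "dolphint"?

kfcgyzeu

What's happening: swap the first and last characters, then shift every letter 9 places backward in the alphabet (wrapping around).
For "dolphint", step one produces "tolphind"; step two turns that into "kfcgyzeu".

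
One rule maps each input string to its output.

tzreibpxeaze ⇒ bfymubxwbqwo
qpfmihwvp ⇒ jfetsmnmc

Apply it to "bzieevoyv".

The pattern: move the first 3 characters to the end (rotate left by 3), then shift every letter 3 places backward in the alphabet (wrapping around).
For "bzieevoyv" the result is "bbslvsywf".

bbslvsywf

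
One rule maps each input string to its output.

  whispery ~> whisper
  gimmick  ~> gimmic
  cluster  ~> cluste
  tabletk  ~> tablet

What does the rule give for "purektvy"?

purektv

Each output is the input with this applied: delete the last character.
Doing the same to "purektvy": "purektv".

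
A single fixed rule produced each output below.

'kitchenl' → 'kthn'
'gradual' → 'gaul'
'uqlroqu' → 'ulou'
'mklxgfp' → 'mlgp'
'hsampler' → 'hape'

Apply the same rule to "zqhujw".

The rule is to keep every other character starting from the first (positions 1st, 3rd, 5th, ...).
Applying that to "zqhujw" gives "zhj".

zhj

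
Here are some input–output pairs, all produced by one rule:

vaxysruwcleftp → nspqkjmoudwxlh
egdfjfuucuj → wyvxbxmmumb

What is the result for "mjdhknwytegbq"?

What's happening: shift every letter 8 places backward in the alphabet (wrapping around).
Doing the same to "mjdhknwytegbq": "ebvzcfoqlwyti".

ebvzcfoqlwyti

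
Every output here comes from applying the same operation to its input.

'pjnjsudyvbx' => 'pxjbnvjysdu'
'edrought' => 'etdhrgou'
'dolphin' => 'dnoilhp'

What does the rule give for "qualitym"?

qmuyatli

Rule — take characters alternately from the front and the back (1st, last, 2nd, 2nd-last, ...).
On "qualitym" that produces "qmuyatli".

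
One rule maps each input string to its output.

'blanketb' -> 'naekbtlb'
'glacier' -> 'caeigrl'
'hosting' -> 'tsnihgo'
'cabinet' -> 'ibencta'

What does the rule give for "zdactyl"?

The pattern: move the first 2 characters to the end (rotate left by 2), then swap each adjacent pair of characters (1↔2, 3↔4, ...).
Applying both steps to "zdactyl": "actylzd", then "caytzld".

caytzld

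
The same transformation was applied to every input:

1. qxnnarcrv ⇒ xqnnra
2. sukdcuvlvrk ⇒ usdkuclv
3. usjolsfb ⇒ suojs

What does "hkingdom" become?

In each case the input is transformed by: swap each adjacent pair of characters (1↔2, 3↔4, ...), then delete the last 3 characters.
For "hkingdom", step one produces "khnidgmo"; step two turns that into "khnid".

khnid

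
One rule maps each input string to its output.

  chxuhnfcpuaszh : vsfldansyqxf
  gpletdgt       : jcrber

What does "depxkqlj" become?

nviojh

The transformation: shift every letter 2 places backward in the alphabet (wrapping around), then delete the first 2 characters.
Applying both steps to "depxkqlj": "bcnviojh", then "nviojh".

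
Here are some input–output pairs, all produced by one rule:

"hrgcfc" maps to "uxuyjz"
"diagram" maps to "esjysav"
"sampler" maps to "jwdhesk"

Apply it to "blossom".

Looking at the pairs, the operation is to reverse the string, then shift every letter 8 places backward in the alphabet (wrapping around).
Working it through for "blossom": intermediate "mossolb", final "egkkgdt".

egkkgdt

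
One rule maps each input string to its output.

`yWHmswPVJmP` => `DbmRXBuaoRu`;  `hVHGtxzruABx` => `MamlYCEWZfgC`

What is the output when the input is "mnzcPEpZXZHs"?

RSEHujUecemX

Rule — shift every letter 5 places forward in the alphabet (wrapping around), then flip the case of every letter.
On "mnzcPEpZXZHs": the first step gives "rsehUJuECEMx", and the second then gives "RSEHujUecemX".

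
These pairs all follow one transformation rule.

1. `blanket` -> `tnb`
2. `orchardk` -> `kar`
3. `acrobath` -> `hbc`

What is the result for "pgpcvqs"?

scp

The rule is to reverse the string, then keep one character in every 3, starting at position 1 (positions 1st, 4th, 7th, ...).
"pgpcvqs" → "sqvcpgp" → "scp".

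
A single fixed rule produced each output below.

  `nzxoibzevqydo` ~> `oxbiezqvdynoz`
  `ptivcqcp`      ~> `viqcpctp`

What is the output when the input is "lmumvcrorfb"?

In each case the input is transformed by: move the first 2 characters to the end (rotate left by 2), then swap each adjacent pair of characters (1↔2, 3↔4, ...).
So "lmumvcrorfb" becomes "mucvorfrlbm".

mucvorfrlbm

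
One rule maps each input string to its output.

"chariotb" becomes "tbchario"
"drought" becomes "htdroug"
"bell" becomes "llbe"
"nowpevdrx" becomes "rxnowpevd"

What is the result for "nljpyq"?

Rule — move the last 2 characters to the front (rotate right by 2).
On "nljpyq" that produces "yqnljp".

yqnljp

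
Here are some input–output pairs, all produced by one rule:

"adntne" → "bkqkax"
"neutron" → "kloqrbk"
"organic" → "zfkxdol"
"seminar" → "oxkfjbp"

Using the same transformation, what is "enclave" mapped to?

bsxizkb

The transformation: reverse the string, then shift every letter 3 places backward in the alphabet (wrapping around).
For "enclave" the result is "bsxizkb".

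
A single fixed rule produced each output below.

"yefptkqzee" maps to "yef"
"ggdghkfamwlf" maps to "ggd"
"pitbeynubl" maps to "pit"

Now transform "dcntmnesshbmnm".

dcn

Rule — keep only the first 3 characters.
Doing the same to "dcntmnesshbmnm": "dcn".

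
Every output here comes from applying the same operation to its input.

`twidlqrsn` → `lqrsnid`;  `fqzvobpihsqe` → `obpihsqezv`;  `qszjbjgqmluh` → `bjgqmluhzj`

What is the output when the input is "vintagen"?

The pattern: delete the first 2 characters, then move the first 2 characters to the end (rotate left by 2).
Working it through for "vintagen": intermediate "ntagen", final "agennt".

agennt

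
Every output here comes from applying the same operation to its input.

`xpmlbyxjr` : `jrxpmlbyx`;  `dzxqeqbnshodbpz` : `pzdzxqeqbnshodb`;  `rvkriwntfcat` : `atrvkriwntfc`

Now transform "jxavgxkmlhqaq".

The pattern: move the last 2 characters to the front (rotate right by 2).
Applying that to "jxavgxkmlhqaq" gives "aqjxavgxkmlhq".

aqjxavgxkmlhq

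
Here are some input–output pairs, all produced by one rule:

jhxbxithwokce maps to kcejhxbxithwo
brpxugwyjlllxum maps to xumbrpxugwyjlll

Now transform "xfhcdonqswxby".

The pattern: move the last 3 characters to the front (rotate right by 3).
On "xfhcdonqswxby" that produces "xbyxfhcdonqsw".

xbyxfhcdonqsw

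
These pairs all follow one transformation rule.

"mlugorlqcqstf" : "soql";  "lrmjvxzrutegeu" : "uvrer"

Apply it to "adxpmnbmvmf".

fmmd

The transformation: keep one character in every 3, starting at position 2 (positions 2nd, 5th, 8th, ...), then swap the first and last characters.
On "adxpmnbmvmf": the first step gives "dmmf", and the second then gives "fmmd".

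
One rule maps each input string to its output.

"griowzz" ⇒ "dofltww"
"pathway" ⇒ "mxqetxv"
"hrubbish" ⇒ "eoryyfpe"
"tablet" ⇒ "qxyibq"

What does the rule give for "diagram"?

The rule is to shift every letter 3 places backward in the alphabet (wrapping around).
Doing the same to "diagram": "afxdoxj".

afxdoxj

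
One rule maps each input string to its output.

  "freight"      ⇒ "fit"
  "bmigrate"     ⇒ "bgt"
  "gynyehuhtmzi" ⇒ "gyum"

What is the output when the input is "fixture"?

fte

The transformation: keep one character in every 3, starting at position 1 (positions 1st, 4th, 7th, ...).
Applying that to "fixture" gives "fte".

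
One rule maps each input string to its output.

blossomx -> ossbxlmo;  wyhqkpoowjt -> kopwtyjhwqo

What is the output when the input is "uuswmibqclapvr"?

Each output is the input with this applied: take characters alternately from the front and the back (1st, last, 2nd, 2nd-last, ...), then move the last 3 characters to the front (rotate right by 3).
On "uuswmibqclapvr": the first step gives "uruvspwamlicbq", and the second then gives "cbquruvspwamli".

cbquruvspwamli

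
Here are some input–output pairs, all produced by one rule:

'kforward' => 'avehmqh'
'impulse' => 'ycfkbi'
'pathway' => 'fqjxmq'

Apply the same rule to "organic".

Looking at the pairs, the operation is to delete the last character, then shift every letter 10 places backward in the alphabet (wrapping around).
For "organic", step one produces "organi"; step two turns that into "ehwqdy".

ehwqdy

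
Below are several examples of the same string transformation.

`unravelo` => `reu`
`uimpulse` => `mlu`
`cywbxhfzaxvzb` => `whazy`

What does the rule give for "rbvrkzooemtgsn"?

vzegr

The rule is to move the first 2 characters to the end (rotate left by 2), then keep one character in every 3, starting at position 1 (positions 1st, 4th, 7th, ...).
"rbvrkzooemtgsn" → "vrkzooemtgsnrb" → "vzegr".
(Check on "unravelo": → "raveloun" → "reu" ✓)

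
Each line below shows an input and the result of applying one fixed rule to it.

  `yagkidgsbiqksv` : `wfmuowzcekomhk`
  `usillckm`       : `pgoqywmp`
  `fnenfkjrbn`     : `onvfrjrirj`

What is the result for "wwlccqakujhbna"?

Rule — shift every letter 4 places forward in the alphabet (wrapping around), then swap the front and back halves of the string.
"wwlccqakujhbna" → "aapggueoynlfre" → "oynlfreaapggue".
(Check on "fnenfkjrbn": → "jrirjonvfr" → "onvfrjrirj" ✓)

oynlfreaapggue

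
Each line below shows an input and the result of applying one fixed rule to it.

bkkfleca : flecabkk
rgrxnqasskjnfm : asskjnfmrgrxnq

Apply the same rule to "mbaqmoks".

In each case the input is transformed by: move the last character to the front, then swap the front and back halves of the string.
Applying both steps to "mbaqmoks": "smbaqmok", then "qmoksmba".
(Check on "rgrxnqasskjnfm": → "mrgrxnqasskjnf" → "asskjnfmrgrxnq" ✓)

qmoksmba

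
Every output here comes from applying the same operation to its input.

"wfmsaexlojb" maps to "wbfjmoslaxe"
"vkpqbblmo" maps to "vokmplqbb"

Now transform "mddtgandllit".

mtdidltlgdan

The rule is to take characters alternately from the front and the back (1st, last, 2nd, 2nd-last, ...).
Applying that to "mddtgandllit" gives "mtdidltlgdan".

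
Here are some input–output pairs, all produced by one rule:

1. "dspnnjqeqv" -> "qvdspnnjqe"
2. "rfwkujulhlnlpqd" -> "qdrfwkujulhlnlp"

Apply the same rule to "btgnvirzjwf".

wfbtgnvirzj

Each output is the input with this applied: move the last 2 characters to the front (rotate right by 2).
For "btgnvirzjwf" the result is "wfbtgnvirzj".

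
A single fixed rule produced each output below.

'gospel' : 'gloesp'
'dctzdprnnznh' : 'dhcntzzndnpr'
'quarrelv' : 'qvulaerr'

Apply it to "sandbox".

The pattern: take characters alternately from the front and the back (1st, last, 2nd, 2nd-last, ...).
For "sandbox" the result is "sxaonbd".

sxaonbd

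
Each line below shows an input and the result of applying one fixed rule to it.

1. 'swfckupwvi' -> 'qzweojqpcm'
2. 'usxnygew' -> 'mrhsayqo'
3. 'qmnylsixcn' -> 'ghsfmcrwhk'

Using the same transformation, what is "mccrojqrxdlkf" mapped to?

Rule — shift every letter 6 places backward in the alphabet (wrapping around), then move the first character to the end.
"mccrojqrxdlkf" → "gwwlidklrxfez" → "wwlidklrxfezg".

wwlidklrxfezg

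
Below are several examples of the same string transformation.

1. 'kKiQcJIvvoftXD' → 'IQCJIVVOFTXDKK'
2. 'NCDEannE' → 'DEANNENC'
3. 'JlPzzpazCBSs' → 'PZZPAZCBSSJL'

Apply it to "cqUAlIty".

UALITYCQ

The pattern: move the first 2 characters to the end (rotate left by 2), then convert every letter to uppercase.
For "cqUAlIty", step one produces "UAlItycq"; step two turns that into "UALITYCQ".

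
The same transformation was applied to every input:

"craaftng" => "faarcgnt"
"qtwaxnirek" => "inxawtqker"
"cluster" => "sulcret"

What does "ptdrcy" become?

What's happening: reverse the string, then move the first 3 characters to the end (rotate left by 3).
Applying both steps to "ptdrcy": "ycrdtp", then "dtpycr".

dtpycr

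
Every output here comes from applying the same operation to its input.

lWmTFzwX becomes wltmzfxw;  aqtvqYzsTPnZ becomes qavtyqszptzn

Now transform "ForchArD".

Looking at the pairs, the operation is to swap each adjacent pair of characters (1↔2, 3↔4, ...), then convert every letter to lowercase.
On "ForchArD": the first step gives "oFcrAhDr", and the second then gives "ofcrahdr".
(Check on "aqtvqYzsTPnZ": → "qavtYqszPTZn" → "qavtyqszptzn" ✓)

ofcrahdr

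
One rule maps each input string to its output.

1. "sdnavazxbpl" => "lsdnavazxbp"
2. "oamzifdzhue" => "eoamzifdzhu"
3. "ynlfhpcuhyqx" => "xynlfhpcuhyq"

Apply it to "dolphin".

ndolphi

What's happening: move the last character to the front.
Applying that to "dolphin" gives "ndolphi".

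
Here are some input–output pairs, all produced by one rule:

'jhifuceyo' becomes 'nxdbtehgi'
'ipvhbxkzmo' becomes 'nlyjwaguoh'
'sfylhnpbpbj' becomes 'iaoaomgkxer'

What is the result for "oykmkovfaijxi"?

The rule is to shift every letter 1 place backward in the alphabet (wrapping around), then reverse the string.
Starting from "oykmkovfaijxi": after the first operation, "nxjljnuezhiwh"; after the second, "hwihzeunjljxn".

hwihzeunjljxn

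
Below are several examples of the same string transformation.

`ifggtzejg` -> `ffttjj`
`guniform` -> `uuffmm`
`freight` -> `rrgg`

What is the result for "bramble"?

What's happening: keep one character in every 3, starting at position 2 (positions 2nd, 5th, 8th, ...), then double every character.
On "bramble": the first step gives "rb", and the second then gives "rrbb".
(Check on "freight": → "rg" → "rrgg" ✓)

rrbb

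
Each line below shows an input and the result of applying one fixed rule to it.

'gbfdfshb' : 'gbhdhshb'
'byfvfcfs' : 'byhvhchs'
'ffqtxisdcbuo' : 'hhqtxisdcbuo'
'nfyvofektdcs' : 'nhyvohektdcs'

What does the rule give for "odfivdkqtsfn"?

Each output is the input with this applied: replace every "f" with "h".
On "odfivdkqtsfn" that produces "odhivdkqtshn".

odhivdkqtshn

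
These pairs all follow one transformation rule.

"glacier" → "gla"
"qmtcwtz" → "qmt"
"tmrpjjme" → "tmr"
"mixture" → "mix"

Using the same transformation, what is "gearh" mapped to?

gea

Looking at the pairs, the operation is to keep only the first 3 characters.
Applying that to "gearh" gives "gea".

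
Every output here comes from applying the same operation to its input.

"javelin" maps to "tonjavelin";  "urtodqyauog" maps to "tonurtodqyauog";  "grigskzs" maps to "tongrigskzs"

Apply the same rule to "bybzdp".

tonbybzdp

In each case the input is transformed by: prepend "ton".
Doing the same to "bybzdp": "tonbybzdp".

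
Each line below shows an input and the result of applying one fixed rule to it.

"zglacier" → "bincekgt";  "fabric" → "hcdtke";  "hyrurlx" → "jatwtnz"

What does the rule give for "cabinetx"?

ecdkpgvz

What's happening: shift every letter 2 places forward in the alphabet (wrapping around).
So "cabinetx" becomes "ecdkpgvz".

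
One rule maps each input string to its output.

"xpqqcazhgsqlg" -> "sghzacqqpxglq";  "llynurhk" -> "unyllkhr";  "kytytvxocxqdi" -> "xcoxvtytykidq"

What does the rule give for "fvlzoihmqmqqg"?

mqmhiozlvfgqq

What's happening: move the last 3 characters to the front (rotate right by 3), then reverse the string.
Starting from "fvlzoihmqmqqg": after the first operation, "qqgfvlzoihmqm"; after the second, "mqmhiozlvfgqq".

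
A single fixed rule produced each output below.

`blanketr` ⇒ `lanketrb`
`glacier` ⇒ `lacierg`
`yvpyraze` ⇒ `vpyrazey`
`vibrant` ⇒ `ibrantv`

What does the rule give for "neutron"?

eutronn

The rule is to move the first character to the end.
So "neutron" becomes "eutronn".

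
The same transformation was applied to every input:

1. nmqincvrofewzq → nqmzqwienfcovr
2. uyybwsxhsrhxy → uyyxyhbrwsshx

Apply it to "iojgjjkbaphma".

The rule is to take characters alternately from the front and the back (1st, last, 2nd, 2nd-last, ...).
On "iojgjjkbaphma" that produces "iaomjhgpjajbk".

iaomjhgpjajbk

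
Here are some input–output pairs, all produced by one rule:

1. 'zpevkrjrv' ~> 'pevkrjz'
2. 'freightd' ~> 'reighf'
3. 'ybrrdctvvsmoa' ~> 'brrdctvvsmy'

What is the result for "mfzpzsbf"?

fzpzsm

Rule — delete the last 2 characters, then move the first character to the end.
On "mfzpzsbf" that produces "fzpzsm".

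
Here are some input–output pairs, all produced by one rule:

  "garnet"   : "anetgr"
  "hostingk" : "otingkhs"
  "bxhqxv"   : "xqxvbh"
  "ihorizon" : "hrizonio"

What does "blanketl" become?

lnketlba

The pattern: move the first 2 characters to the end (rotate left by 2), then swap the first and last characters.
On "blanketl": the first step gives "anketlbl", and the second then gives "lnketlba".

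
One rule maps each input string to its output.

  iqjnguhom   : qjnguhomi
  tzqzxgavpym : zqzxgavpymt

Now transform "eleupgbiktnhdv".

In each case the input is transformed by: move the first character to the end.
On "eleupgbiktnhdv" that produces "leupgbiktnhdve".

leupgbiktnhdve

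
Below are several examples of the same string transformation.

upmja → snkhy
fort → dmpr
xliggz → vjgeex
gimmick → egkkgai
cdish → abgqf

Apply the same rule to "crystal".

The rule is to shift every letter 2 places backward in the alphabet (wrapping around).
On "crystal" that produces "apwqryj".

apwqryj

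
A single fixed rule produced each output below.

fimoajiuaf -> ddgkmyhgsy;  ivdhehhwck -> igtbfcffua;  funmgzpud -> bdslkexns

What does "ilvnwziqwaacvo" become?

What's happening: shift every letter 2 places backward in the alphabet (wrapping around), then move the last character to the front.
Working it through for "ilvnwziqwaacvo": intermediate "gjtluxgouyyatm", final "mgjtluxgouyyat".

mgjtluxgouyyat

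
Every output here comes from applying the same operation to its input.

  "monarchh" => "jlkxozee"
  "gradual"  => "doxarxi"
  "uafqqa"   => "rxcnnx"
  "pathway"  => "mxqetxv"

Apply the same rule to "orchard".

Each output is the input with this applied: shift every letter 3 places backward in the alphabet (wrapping around).
"orchard" → "lozexoa".

lozexoa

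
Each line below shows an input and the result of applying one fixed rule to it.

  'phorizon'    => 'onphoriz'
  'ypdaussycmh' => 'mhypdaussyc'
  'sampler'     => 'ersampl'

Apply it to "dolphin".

indolph

In each case the input is transformed by: move the last 2 characters to the front (rotate right by 2).
Doing the same to "dolphin": "indolph".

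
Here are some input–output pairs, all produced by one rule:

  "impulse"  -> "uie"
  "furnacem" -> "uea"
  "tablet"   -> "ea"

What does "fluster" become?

Each output is the input with this applied: sort the characters into reverse alphabetical order, then keep only the vowels.
On "fluster": the first step gives "utsrlfe", and the second then gives "ue".

ue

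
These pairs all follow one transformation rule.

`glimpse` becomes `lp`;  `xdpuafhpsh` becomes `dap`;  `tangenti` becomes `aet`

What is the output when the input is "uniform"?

no

The transformation: swap the first and last characters, then keep one character in every 3, starting at position 2 (positions 2nd, 5th, 8th, ...).
"uniform" → "mniforu" → "no".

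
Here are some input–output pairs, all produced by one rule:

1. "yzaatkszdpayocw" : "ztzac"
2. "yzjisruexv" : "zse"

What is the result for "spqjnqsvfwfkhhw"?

The pattern: keep one character in every 3, starting at position 2 (positions 2nd, 5th, 8th, ...).
Doing the same to "spqjnqsvfwfkhhw": "pnvfh".

pnvfh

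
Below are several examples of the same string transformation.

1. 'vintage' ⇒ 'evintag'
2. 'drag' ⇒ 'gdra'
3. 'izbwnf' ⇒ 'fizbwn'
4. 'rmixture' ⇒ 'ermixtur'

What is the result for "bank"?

The rule is to move the last character to the front.
Doing the same to "bank": "kban".

kban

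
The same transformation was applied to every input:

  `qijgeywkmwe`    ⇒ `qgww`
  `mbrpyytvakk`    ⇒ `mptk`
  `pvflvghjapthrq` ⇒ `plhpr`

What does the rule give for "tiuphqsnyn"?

The rule is to keep one character in every 3, starting at position 1 (positions 1st, 4th, 7th, ...).
So "tiuphqsnyn" becomes "tpsn".

tpsn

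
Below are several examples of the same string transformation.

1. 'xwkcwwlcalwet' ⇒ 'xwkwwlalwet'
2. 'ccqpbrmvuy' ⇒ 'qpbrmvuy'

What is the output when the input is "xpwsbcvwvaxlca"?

The rule is to remove every "c".
For "xpwsbcvwvaxlca" the result is "xpwsbvwvaxla".

xpwsbvwvaxla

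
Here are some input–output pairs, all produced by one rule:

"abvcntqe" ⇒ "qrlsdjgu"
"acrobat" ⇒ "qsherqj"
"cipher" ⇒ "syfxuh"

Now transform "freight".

vhuywxj

The pattern: shift every letter 10 places backward in the alphabet (wrapping around).
On "freight" that produces "vhuywxj".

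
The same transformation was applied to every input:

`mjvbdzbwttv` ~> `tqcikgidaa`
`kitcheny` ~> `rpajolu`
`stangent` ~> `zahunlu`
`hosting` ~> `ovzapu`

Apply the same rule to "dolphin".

What's happening: shift every letter 7 places forward in the alphabet (wrapping around), then delete the last character.
"dolphin" → "kvswopu" → "kvswop".

kvswop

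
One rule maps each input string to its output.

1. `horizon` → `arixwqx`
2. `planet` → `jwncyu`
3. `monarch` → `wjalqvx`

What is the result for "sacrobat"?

laxkjcbj

In each case the input is transformed by: shift every letter 9 places forward in the alphabet (wrapping around), then move the first 2 characters to the end (rotate left by 2).
On "sacrobat" that produces "laxkjcbj".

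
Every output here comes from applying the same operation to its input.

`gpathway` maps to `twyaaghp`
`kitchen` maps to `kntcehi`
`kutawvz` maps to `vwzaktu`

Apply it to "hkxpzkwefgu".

What's happening: sort the characters into alphabetical order, then move the last 3 characters to the front (rotate right by 3).
On "hkxpzkwefgu": the first step gives "efghkkpuwxz", and the second then gives "wxzefghkkpu".

wxzefghkkpu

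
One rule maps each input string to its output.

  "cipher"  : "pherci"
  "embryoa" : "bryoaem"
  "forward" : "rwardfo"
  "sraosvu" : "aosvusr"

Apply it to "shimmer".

The transformation: move the first 2 characters to the end (rotate left by 2).
Applying that to "shimmer" gives "immersh".

immersh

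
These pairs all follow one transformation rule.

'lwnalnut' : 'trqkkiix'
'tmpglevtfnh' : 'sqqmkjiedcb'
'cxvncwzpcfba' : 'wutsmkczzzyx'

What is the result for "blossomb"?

pplljiyy

What's happening: sort the characters into reverse alphabetical order, then shift every letter 3 places backward in the alphabet (wrapping around).
Applying both steps to "blossomb": "ssoomlbb", then "pplljiyy".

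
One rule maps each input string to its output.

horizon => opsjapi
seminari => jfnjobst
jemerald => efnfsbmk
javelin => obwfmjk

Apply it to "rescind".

eftdjos

Rule — swap the first and last characters, then shift every letter 1 place forward in the alphabet (wrapping around).
Working it through for "rescind": intermediate "descinr", final "eftdjos".
(Check on "jemerald": → "demeralj" → "efnfsbmk" ✓)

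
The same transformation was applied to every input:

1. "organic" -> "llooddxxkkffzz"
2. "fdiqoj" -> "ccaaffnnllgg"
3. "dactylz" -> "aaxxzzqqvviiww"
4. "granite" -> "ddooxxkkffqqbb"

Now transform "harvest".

eexxoossbbppqq

Rule — shift every letter 3 places backward in the alphabet (wrapping around), then double every character.
Applying both steps to "harvest": "exosbpq", then "eexxoossbbppqq".
(Check on "organic": → "lodxkfz" → "llooddxxkkffzz" ✓)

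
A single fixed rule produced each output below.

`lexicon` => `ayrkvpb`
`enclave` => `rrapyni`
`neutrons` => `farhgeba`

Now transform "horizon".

In each case the input is transformed by: shift every letter 13 places forward in the alphabet (wrapping around) — i.e. ROT13, then move the last character to the front.
Applying both steps to "horizon": "ubevmba", then "aubevmb".

aubevmb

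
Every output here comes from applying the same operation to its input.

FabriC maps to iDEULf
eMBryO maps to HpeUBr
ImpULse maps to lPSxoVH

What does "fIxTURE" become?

In each case the input is transformed by: flip the case of every letter, then shift every letter 3 places forward in the alphabet (wrapping around).
On "fIxTURE": the first step gives "FiXture", and the second then gives "IlAwxuh".

IlAwxuh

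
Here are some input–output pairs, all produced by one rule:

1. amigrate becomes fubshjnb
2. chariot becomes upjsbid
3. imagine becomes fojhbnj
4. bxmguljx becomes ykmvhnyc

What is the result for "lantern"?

Looking at the pairs, the operation is to shift every letter 1 place forward in the alphabet (wrapping around), then reverse the string.
For "lantern" the result is "osfuobm".

osfuobm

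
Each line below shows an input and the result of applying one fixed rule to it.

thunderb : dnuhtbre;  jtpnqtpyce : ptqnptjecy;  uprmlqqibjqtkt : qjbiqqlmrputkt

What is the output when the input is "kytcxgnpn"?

gxctyknpn

The rule is to move the last 3 characters to the front (rotate right by 3), then reverse the string.
Starting from "kytcxgnpn": after the first operation, "npnkytcxg"; after the second, "gxctyknpn".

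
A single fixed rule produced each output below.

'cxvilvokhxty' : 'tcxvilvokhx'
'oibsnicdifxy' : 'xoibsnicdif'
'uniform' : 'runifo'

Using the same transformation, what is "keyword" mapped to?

rkeywo

Looking at the pairs, the operation is to delete the last character, then move the last character to the front.
Applying both steps to "keyword": "keywor", then "rkeywo".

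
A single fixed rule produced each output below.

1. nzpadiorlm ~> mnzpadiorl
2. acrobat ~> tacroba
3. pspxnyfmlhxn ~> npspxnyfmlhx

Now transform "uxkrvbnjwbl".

The pattern: move the last character to the front.
On "uxkrvbnjwbl" that produces "luxkrvbnjwb".

luxkrvbnjwb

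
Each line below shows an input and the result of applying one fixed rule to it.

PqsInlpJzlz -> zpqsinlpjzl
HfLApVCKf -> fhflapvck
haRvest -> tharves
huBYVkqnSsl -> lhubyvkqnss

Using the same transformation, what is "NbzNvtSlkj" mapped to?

Each output is the input with this applied: move the last character to the front, then convert every letter to lowercase.
Starting from "NbzNvtSlkj": after the first operation, "jNbzNvtSlk"; after the second, "jnbznvtslk".
(Check on "huBYVkqnSsl": → "lhuBYVkqnSs" → "lhubyvkqnss" ✓)

jnbznvtslk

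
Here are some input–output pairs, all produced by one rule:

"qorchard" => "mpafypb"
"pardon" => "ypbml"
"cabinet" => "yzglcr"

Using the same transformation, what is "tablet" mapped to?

The pattern: delete the first character, then shift every letter 2 places backward in the alphabet (wrapping around).
Applying both steps to "tablet": "ablet", then "yzjcr".

yzjcr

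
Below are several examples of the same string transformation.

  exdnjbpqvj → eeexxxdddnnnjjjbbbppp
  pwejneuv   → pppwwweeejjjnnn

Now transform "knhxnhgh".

The transformation: delete the last 3 characters, then repeat every character 3 times.
Applying both steps to "knhxnhgh": "knhxn", then "kkknnnhhhxxxnnn".

kkknnnhhhxxxnnn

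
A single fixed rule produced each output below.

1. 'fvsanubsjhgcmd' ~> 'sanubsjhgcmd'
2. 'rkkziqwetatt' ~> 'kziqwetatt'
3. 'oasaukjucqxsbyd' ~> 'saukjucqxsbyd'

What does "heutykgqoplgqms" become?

utykgqoplgqms

The transformation: delete the first 2 characters.
"heutykgqoplgqms" → "utykgqoplgqms".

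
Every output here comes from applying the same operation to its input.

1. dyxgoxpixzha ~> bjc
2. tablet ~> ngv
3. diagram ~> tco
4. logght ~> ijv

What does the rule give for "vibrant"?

cpv

The rule is to shift every letter 2 places forward in the alphabet (wrapping around), then keep only the last 3 characters.
"vibrant" → "xkdtcpv" → "cpv".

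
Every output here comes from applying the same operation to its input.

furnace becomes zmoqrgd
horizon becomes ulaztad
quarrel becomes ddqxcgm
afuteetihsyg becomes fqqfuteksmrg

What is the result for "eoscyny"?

Each output is the input with this applied: move the first 3 characters to the end (rotate left by 3), then shift every letter 12 places forward in the alphabet (wrapping around).
On "eoscyny": the first step gives "cynyeos", and the second then gives "okzkqae".

okzkqae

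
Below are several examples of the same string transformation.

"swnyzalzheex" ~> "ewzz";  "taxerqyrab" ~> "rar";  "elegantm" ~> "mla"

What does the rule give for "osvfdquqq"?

What's happening: keep one character in every 3, starting at position 2 (positions 2nd, 5th, 8th, ...), then move the last character to the front.
Applying both steps to "osvfdquqq": "sdq", then "qsd".

qsd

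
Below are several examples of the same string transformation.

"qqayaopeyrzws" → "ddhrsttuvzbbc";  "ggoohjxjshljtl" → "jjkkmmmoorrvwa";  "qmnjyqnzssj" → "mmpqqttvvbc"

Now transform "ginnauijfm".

The pattern: sort the characters into alphabetical order, then shift every letter 3 places forward in the alphabet (wrapping around).
Applying that to "ginnauijfm" gives "dijllmpqqx".

dijllmpqqx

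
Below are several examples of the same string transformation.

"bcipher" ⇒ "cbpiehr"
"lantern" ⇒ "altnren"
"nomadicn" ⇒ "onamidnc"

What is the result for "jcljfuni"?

The rule is to swap each adjacent pair of characters (1↔2, 3↔4, ...).
For "jcljfuni" the result is "cjjlufin".

cjjlufin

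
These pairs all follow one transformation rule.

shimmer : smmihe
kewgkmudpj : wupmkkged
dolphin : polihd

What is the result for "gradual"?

What's happening: delete the last character, then sort the characters into reverse alphabetical order.
Applying that to "gradual" gives "urgdaa".

urgdaa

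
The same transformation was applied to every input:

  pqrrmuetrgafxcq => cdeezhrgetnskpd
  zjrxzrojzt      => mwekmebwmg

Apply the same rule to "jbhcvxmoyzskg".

What's happening: shift every letter 13 places forward in the alphabet (wrapping around) — i.e. ROT13.
Doing the same to "jbhcvxmoyzskg": "woupikzblmfxt".

woupikzblmfxt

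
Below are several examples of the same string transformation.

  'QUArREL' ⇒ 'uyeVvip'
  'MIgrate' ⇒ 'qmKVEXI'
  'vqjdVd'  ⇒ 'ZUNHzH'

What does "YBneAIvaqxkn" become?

In each case the input is transformed by: shift every letter 4 places forward in the alphabet (wrapping around), then flip the case of every letter.
For "YBneAIvaqxkn" the result is "cfRIemZEUBOR".

cfRIemZEUBOR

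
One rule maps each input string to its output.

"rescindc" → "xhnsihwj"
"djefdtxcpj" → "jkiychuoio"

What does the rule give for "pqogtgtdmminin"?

Each output is the input with this applied: shift every letter 5 places forward in the alphabet (wrapping around), then move the first 2 characters to the end (rotate left by 2).
Applying both steps to "pqogtgtdmminin": "uvtlylyirrnsns", then "tlylyirrnsnsuv".
(Check on "djefdtxcpj": → "iojkiychuo" → "jkiychuoio" ✓)

tlylyirrnsnsuv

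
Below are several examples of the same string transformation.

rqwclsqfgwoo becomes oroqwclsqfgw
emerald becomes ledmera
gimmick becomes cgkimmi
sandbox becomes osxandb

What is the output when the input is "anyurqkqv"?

What's happening: swap the first and last characters, then move the last 2 characters to the front (rotate right by 2).
Working it through for "anyurqkqv": intermediate "vnyurqkqa", final "qavnyurqk".

qavnyurqk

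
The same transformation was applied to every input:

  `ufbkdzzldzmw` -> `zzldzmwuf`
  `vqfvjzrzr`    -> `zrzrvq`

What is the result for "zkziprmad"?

In each case the input is transformed by: move the first 2 characters to the end (rotate left by 2), then delete the first 3 characters.
For "zkziprmad", step one produces "ziprmadzk"; step two turns that into "rmadzk".

rmadzk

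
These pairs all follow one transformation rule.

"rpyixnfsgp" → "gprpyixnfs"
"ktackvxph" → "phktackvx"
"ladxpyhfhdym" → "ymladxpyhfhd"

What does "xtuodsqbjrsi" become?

The pattern: move the last 2 characters to the front (rotate right by 2).
So "xtuodsqbjrsi" becomes "sixtuodsqbjr".

sixtuodsqbjr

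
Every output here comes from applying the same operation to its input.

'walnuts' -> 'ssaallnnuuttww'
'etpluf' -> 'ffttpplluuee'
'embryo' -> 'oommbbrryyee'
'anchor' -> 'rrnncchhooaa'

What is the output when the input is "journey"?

yyoouurrnneejj

Each output is the input with this applied: swap the first and last characters, then double every character.
"journey" → "yournej" → "yyoouurrnneejj".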